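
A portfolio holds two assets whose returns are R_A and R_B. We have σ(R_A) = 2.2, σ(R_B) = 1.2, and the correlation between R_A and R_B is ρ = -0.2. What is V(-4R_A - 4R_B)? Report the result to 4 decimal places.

V(R_A) = (2.2)² = 4.84;  V(R_B) = (1.2)² = 1.44
Cov(R_A,R_B) = ρ·σ(R_A)·σ(R_B) = -0.2·2.2·1.2 = -0.528
V(-4R_A - 4R_B) = (-4)²·V(R_A) + (-4)²·V(R_B) + 2·(-4)·(-4)·Cov(R_A,R_B)
= 16·4.84 + 16·1.44 + 32·-0.528 = 83.584

83.5840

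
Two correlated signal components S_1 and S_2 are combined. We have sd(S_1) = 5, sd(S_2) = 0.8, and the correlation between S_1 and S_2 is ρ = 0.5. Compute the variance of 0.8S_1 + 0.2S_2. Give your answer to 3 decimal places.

Var(S_1) = (5)² = 25;  Var(S_2) = (0.8)² = 0.64
cov(S_1,S_2) = ρ·sd(S_1)·sd(S_2) = 0.5·5·0.8 = 2
Var(0.8S_1 + 0.2S_2) = (0.8)²·Var(S_1) + (0.2)²·Var(S_2) + 2·(0.8)·(0.2)·cov(S_1,S_2)
= 0.64·25 + 0.04·0.64 + 0.32·2 = 16.6656

16.666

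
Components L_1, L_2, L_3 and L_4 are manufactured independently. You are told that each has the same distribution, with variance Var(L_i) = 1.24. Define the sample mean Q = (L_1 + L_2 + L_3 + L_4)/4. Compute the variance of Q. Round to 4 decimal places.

By independence, Var(Q) = (0.25)²Var(L_1) + (0.25)²Var(L_2) + (0.25)²Var(L_3) + (0.25)²Var(L_4)
= (0.25)²·1.24 + (0.25)²·1.24 + (0.25)²·1.24 + (0.25)²·1.24 = 0.31

0.3100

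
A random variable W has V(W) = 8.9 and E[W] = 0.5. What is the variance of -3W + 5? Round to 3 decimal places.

V(-3W + 5) = (-3)²·V(W) = 9·8.9 = 80.1

80.100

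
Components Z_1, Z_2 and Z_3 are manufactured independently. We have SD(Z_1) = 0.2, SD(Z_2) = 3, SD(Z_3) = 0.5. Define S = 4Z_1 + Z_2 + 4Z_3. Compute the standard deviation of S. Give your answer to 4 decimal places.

3.6932

V(Z_1) = 0.04, V(Z_2) = 9, V(Z_3) = 0.25
By independence, V(S) = (4)²V(Z_1) + (1)²V(Z_2) + (4)²V(Z_3)
= (4)²·0.04 + (1)²·9 + (4)²·0.25 = 13.64
SD(S) = √13.64 ≈ 3.6932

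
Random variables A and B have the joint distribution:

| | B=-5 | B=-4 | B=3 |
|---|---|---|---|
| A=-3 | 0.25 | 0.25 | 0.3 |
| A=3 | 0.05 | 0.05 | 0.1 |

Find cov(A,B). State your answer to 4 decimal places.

0.9000

E[A] = -1.8,  E[B] = -1.5
E[AB] = 3.6
cov(A,B) = E[AB] − E[A]E[B] = 3.6 − (-1.8)(-1.5) = 0.9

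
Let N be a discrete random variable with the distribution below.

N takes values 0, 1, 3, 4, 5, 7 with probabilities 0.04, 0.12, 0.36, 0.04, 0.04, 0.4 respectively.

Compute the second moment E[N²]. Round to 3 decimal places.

E[N²] = (0)²(0.04) + (1)²(0.12) + (3)²(0.36) + (4)²(0.04) + (5)²(0.04) + (7)²(0.4) = 24.6

24.600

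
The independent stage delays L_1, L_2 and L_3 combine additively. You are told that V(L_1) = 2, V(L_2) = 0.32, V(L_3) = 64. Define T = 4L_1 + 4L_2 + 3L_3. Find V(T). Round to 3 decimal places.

By independence, V(T) = (4)²V(L_1) + (4)²V(L_2) + (3)²V(L_3)
= (4)²·2 + (4)²·0.32 + (3)²·64 = 613.12

613.120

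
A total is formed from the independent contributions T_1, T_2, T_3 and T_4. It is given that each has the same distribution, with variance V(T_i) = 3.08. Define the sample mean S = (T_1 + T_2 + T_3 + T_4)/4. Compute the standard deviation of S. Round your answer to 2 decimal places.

0.88

By independence, V(S) = (0.25)²V(T_1) + (0.25)²V(T_2) + (0.25)²V(T_3) + (0.25)²V(T_4)
= (0.25)²·3.08 + (0.25)²·3.08 + (0.25)²·3.08 + (0.25)²·3.08 = 0.77
SD(S) = √0.77 ≈ 0.88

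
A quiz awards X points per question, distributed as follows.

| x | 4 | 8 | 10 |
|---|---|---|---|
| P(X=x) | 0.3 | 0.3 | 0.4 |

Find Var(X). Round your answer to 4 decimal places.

6.2400

E[X] = (4)(0.3) + (8)(0.3) + (10)(0.4) = 7.6
E[X²] = (4)²(0.3) + (8)²(0.3) + (10)²(0.4) = 64
Var(X) = E[X²] − (E[X])² = 64 − (7.6)² = 6.24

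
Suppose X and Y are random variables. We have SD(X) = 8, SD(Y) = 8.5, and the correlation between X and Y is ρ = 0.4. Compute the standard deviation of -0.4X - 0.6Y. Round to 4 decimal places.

7.0218

Var(X) = (8)² = 64;  Var(Y) = (8.5)² = 72.25
cov(X,Y) = ρ·SD(X)·SD(Y) = 0.4·8·8.5 = 27.2
Var(-0.4X - 0.6Y) = (-0.4)²·Var(X) + (-0.6)²·Var(Y) + 2·(-0.4)·(-0.6)·cov(X,Y)
= 0.16·64 + 0.36·72.25 + 0.48·27.2 = 49.306
SD(-0.4X - 0.6Y) = √49.306 ≈ 7.0218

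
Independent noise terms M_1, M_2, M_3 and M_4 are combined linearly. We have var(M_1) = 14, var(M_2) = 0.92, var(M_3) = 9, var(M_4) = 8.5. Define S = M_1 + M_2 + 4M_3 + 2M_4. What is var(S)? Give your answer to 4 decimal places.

By independence, var(S) = (1)²var(M_1) + (1)²var(M_2) + (4)²var(M_3) + (2)²var(M_4)
= (1)²·14 + (1)²·0.92 + (4)²·9 + (2)²·8.5 = 192.92

192.9200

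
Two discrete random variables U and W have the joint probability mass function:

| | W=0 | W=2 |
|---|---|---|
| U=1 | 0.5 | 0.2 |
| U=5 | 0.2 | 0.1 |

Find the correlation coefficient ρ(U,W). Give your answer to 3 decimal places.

0.048

E[U] = 2.2,  E[W] = 0.6
E[UW] = 1.4
Cov(U,W) = E[UW] − E[U]E[W] = 1.4 − (2.2)(0.6) = 0.08
var(U) = 3.36,  var(W) = 0.84
ρ = 0.08 / √(3.36·0.84) ≈ 0.048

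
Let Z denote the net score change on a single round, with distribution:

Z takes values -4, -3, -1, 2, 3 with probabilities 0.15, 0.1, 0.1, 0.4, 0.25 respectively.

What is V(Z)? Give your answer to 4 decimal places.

E[Z] = (-4)(0.15) + (-3)(0.1) + (-1)(0.1) + (2)(0.4) + (3)(0.25) = 0.55
E[Z²] = (-4)²(0.15) + (-3)²(0.1) + (-1)²(0.1) + (2)²(0.4) + (3)²(0.25) = 7.25
V(Z) = E[Z²] − (E[Z])² = 7.25 − (0.55)² = 6.9475

6.9475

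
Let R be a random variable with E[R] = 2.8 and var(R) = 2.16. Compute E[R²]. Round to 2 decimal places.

E[R²] = var(R) + (E[R])² = 2.16 + (2.8)² = 10

10.00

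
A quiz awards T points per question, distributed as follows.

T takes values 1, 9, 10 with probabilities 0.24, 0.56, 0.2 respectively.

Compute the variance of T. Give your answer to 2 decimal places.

12.60

E[T] = (1)(0.24) + (9)(0.56) + (10)(0.2) = 7.28
E[T²] = (1)²(0.24) + (9)²(0.56) + (10)²(0.2) = 65.6
var(T) = E[T²] − (E[T])² = 65.6 − (7.28)² = 12.6016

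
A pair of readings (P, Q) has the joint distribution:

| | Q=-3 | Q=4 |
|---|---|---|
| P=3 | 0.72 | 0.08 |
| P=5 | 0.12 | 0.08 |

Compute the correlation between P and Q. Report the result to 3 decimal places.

E[P] = 3.4,  E[Q] = -1.88
E[PQ] = -5.72
Cov(P,Q) = E[PQ] − E[P]E[Q] = -5.72 − (3.4)(-1.88) = 0.672
V(P) = 0.64,  V(Q) = 6.5856
ρ = 0.672 / √(0.64·6.5856) ≈ 0.327

0.327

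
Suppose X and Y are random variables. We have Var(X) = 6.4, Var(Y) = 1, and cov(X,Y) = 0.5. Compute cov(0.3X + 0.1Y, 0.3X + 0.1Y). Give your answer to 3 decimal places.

0.616

cov(0.3X + 0.1Y, 0.3X + 0.1Y) = (0.3)(0.3)Var(X) + (0.1)(0.1)Var(Y) + [(0.3)(0.1) + (0.1)(0.3)]cov(X,Y)
= 0.09·6.4 + 0.01·1 + 0.06·0.5 = 0.616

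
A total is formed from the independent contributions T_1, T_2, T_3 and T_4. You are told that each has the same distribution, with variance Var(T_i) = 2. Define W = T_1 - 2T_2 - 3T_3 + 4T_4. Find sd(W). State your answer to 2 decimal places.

7.75

By independence, Var(W) = (1)²Var(T_1) + (-2)²Var(T_2) + (-3)²Var(T_3) + (4)²Var(T_4)
= (1)²·2 + (-2)²·2 + (-3)²·2 + (4)²·2 = 60
sd(W) = √60 ≈ 7.75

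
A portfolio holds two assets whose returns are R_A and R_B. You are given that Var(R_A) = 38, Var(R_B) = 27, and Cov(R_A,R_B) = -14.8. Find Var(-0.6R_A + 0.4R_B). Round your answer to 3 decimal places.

25.104

Var(-0.6R_A + 0.4R_B) = (-0.6)²·Var(R_A) + (0.4)²·Var(R_B) + 2·(-0.6)·(0.4)·Cov(R_A,R_B)
= 0.36·38 + 0.16·27 + -0.48·-14.8 = 25.104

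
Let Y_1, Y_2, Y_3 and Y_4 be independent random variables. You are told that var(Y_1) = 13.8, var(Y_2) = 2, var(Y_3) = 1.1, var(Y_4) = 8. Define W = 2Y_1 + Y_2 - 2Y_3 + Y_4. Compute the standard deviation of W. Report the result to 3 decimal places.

8.343

By independence, var(W) = (2)²var(Y_1) + (1)²var(Y_2) + (-2)²var(Y_3) + (1)²var(Y_4)
= (2)²·13.8 + (1)²·2 + (-2)²·1.1 + (1)²·8 = 69.6
SD(W) = √69.6 ≈ 8.343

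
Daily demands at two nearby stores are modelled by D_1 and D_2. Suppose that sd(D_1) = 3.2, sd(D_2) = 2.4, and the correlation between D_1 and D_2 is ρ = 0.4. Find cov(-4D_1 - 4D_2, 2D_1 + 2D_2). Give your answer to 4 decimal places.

var(D_1) = (3.2)² = 10.24;  var(D_2) = (2.4)² = 5.76
cov(D_1,D_2) = ρ·sd(D_1)·sd(D_2) = 0.4·3.2·2.4 = 3.072
cov(-4D_1 - 4D_2, 2D_1 + 2D_2) = (-4)(2)var(D_1) + (-4)(2)var(D_2) + [(-4)(2) + (-4)(2)]cov(D_1,D_2)
= -8·10.24 + -8·5.76 + -16·3.072 = -177.152

-177.1520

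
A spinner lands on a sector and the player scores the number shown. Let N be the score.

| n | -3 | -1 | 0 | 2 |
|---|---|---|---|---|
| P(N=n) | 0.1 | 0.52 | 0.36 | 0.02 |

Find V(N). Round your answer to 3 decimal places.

E[N] = (-3)(0.1) + (-1)(0.52) + (0)(0.36) + (2)(0.02) = -0.78
E[N²] = (-3)²(0.1) + (-1)²(0.52) + (0)²(0.36) + (2)²(0.02) = 1.5
V(N) = E[N²] − (E[N])² = 1.5 − (-0.78)² = 0.8916

0.892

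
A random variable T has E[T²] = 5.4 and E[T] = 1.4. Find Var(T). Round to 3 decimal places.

Var(T) = 5.4 − (1.4)² = 3.44

3.440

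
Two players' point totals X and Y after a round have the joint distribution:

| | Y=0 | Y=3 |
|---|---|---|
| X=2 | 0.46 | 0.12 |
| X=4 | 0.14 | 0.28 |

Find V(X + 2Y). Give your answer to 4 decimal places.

12.3024

E[X] = 2.84,  E[Y] = 1.2,  E[XY] = 4.08
V(X) = 9.04 − (2.84)² = 0.9744;  V(Y) = 3.6 − (1.2)² = 2.16
cov(X,Y) = 4.08 − (2.84)(1.2) = 0.672
V(X + 2Y) = (1)²·0.9744 + (2)²·2.16 + 2·(1)·(2)·0.672 = 12.3024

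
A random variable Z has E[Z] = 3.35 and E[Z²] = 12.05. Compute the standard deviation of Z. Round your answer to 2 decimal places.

0.91

var(Z) = 12.05 − (3.35)² = 0.8275
SD(Z) = √0.8275 ≈ 0.91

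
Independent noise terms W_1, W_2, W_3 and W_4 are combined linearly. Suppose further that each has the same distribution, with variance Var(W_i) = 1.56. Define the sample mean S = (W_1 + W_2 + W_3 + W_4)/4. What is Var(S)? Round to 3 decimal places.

By independence, Var(S) = (0.25)²Var(W_1) + (0.25)²Var(W_2) + (0.25)²Var(W_3) + (0.25)²Var(W_4)
= (0.25)²·1.56 + (0.25)²·1.56 + (0.25)²·1.56 + (0.25)²·1.56 = 0.39

0.390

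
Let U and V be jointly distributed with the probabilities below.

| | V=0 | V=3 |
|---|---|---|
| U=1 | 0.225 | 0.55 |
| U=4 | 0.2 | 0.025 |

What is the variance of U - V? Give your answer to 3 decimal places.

5.648

E[U] = 1.675,  E[V] = 1.725,  E[UV] = 1.95
Var(U) = 4.375 − (1.675)² = 1.569375;  Var(V) = 5.175 − (1.725)² = 2.199375
Cov(U,V) = 1.95 − (1.675)(1.725) = -0.939375
Var(U - V) = (1)²·1.569375 + (-1)²·2.199375 + 2·(1)·(-1)·-0.939375 = 5.6475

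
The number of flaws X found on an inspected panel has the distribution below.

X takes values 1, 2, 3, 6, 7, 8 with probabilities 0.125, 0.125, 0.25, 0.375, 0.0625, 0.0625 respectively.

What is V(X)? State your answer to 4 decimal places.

E[X] = (1)(0.125) + (2)(0.125) + (3)(0.25) + (6)(0.375) + (7)(0.0625) + (8)(0.0625) = 4.3125
E[X²] = (1)²(0.125) + (2)²(0.125) + (3)²(0.25) + (6)²(0.375) + (7)²(0.0625) + (8)²(0.0625) = 23.4375
V(X) = E[X²] − (E[X])² = 23.4375 − (4.3125)² = 4.83984375

4.8398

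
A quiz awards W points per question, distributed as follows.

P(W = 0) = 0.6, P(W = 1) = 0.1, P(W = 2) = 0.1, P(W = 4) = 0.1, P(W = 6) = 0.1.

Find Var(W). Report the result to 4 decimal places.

4.0100

E[W] = (0)(0.6) + (1)(0.1) + (2)(0.1) + (4)(0.1) + (6)(0.1) = 1.3
E[W²] = (0)²(0.6) + (1)²(0.1) + (2)²(0.1) + (4)²(0.1) + (6)²(0.1) = 5.7
Var(W) = E[W²] − (E[W])² = 5.7 − (1.3)² = 4.01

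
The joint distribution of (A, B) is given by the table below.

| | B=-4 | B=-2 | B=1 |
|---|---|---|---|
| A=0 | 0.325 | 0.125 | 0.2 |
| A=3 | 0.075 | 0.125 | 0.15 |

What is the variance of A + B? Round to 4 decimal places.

8.0100

E[A] = 1.05,  E[B] = -1.75,  E[AB] = -1.2
Var(A) = 3.15 − (1.05)² = 2.0475;  Var(B) = 7.75 − (-1.75)² = 4.6875
cov(A,B) = -1.2 − (1.05)(-1.75) = 0.6375
Var(A + B) = (1)²·2.0475 + (1)²·4.6875 + 2·(1)·(1)·0.6375 = 8.01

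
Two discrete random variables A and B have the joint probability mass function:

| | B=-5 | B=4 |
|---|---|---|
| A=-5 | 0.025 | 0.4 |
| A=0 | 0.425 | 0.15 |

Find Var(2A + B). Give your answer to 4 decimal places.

14.5600

E[A] = -2.125,  E[B] = -0.05,  E[AB] = -7.375
Var(A) = 10.625 − (-2.125)² = 6.109375;  Var(B) = 20.05 − (-0.05)² = 20.0475
cov(A,B) = -7.375 − (-2.125)(-0.05) = -7.48125
Var(2A + B) = (2)²·6.109375 + (1)²·20.0475 + 2·(2)·(1)·-7.48125 = 14.56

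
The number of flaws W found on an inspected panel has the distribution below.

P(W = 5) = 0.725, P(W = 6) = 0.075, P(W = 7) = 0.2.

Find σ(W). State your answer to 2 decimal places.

0.81

E[W] = (5)(0.725) + (6)(0.075) + (7)(0.2) = 5.475
E[W²] = (5)²(0.725) + (6)²(0.075) + (7)²(0.2) = 30.625
Var(W) = E[W²] − (E[W])² = 30.625 − (5.475)² = 0.649375
σ(W) = √0.649375 ≈ 0.81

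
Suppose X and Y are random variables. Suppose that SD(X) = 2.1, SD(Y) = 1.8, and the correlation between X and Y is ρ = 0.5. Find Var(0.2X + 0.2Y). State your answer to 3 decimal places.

0.457

Var(X) = (2.1)² = 4.41;  Var(Y) = (1.8)² = 3.24
cov(X,Y) = ρ·SD(X)·SD(Y) = 0.5·2.1·1.8 = 1.89
Var(0.2X + 0.2Y) = (0.2)²·Var(X) + (0.2)²·Var(Y) + 2·(0.2)·(0.2)·cov(X,Y)
= 0.04·4.41 + 0.04·3.24 + 0.08·1.89 = 0.4572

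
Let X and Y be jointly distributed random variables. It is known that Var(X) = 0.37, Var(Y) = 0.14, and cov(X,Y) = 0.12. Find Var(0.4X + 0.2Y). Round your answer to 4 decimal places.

Var(0.4X + 0.2Y) = (0.4)²·Var(X) + (0.2)²·Var(Y) + 2·(0.4)·(0.2)·cov(X,Y)
= 0.16·0.37 + 0.04·0.14 + 0.16·0.12 = 0.084

0.0840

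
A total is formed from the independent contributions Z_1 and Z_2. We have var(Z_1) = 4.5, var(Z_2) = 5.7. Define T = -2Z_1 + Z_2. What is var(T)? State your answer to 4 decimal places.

By independence, var(T) = (-2)²var(Z_1) + (1)²var(Z_2)
= (-2)²·4.5 + (1)²·5.7 = 23.7

23.7000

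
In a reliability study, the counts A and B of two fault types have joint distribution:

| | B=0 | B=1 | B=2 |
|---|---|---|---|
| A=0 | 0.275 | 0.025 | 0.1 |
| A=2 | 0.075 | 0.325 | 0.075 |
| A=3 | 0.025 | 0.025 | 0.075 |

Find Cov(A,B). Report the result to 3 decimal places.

0.316

E[A] = 1.325,  E[B] = 0.875
E[AB] = 1.475
Cov(A,B) = E[AB] − E[A]E[B] = 1.475 − (1.325)(0.875) = 0.315625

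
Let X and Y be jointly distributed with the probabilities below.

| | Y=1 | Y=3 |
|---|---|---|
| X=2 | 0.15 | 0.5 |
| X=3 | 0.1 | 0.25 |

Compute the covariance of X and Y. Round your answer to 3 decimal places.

E[X] = 2.35,  E[Y] = 2.5
E[XY] = 5.85
Cov(X,Y) = E[XY] − E[X]E[Y] = 5.85 − (2.35)(2.5) = -0.025

-0.025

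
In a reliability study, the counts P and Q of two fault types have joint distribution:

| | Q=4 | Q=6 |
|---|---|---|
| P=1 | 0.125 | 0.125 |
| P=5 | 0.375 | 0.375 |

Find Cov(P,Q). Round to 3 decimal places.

0.000

E[P] = 4,  E[Q] = 5
E[PQ] = 20
Cov(P,Q) = E[PQ] − E[P]E[Q] = 20 − (4)(5) = 0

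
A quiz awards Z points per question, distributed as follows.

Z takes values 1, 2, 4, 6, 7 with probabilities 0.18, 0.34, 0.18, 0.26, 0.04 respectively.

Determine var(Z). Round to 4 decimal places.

4.0436

E[Z] = (1)(0.18) + (2)(0.34) + (4)(0.18) + (6)(0.26) + (7)(0.04) = 3.42
E[Z²] = (1)²(0.18) + (2)²(0.34) + (4)²(0.18) + (6)²(0.26) + (7)²(0.04) = 15.74
var(Z) = E[Z²] − (E[Z])² = 15.74 − (3.42)² = 4.0436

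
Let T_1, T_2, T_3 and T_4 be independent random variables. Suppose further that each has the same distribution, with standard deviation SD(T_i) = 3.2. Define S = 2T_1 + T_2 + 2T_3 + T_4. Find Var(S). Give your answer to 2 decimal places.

Var(T_i) = (3.2)² = 10.24
By independence, Var(S) = (2)²Var(T_1) + (1)²Var(T_2) + (2)²Var(T_3) + (1)²Var(T_4)
= (2)²·10.24 + (1)²·10.24 + (2)²·10.24 + (1)²·10.24 = 102.4

102.40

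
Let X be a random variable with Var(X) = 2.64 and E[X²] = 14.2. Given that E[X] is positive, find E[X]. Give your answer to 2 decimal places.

3.40

(E[X])² = E[X²] − Var(X) = 14.2 − 2.64 = 11.56
E[X] = √11.56 = 3.4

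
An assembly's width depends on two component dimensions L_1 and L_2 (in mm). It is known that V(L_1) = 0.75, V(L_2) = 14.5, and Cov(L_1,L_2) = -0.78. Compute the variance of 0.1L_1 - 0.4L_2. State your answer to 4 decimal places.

V(0.1L_1 - 0.4L_2) = (0.1)²·V(L_1) + (-0.4)²·V(L_2) + 2·(0.1)·(-0.4)·Cov(L_1,L_2)
= 0.01·0.75 + 0.16·14.5 + -0.08·-0.78 = 2.3899

2.3899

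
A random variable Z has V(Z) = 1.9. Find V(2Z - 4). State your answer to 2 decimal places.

7.60

V(2Z - 4) = (2)²·V(Z) = 4·1.9 = 7.6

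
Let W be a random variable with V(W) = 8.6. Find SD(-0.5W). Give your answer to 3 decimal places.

1.466

V(-0.5W) = (-0.5)²·8.6 = 2.15
SD(-0.5W) = √2.15 ≈ 1.466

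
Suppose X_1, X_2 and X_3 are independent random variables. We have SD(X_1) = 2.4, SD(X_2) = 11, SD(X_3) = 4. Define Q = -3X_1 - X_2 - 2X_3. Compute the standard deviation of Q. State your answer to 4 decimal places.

Var(X_1) = 5.76, Var(X_2) = 121, Var(X_3) = 16
By independence, Var(Q) = (-3)²Var(X_1) + (-1)²Var(X_2) + (-2)²Var(X_3)
= (-3)²·5.76 + (-1)²·121 + (-2)²·16 = 236.84
SD(Q) = √236.84 ≈ 15.3896

15.3896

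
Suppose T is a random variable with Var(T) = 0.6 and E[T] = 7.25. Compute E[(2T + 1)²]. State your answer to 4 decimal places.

242.6500

E[2T + 1] = 2·7.25 + 1 = 15.5
Var(2T + 1) = (2)²·0.6 = 2.4
E[(2T + 1)²] = Var((2T + 1)) + (E[(2T + 1)])² = 2.4 + (15.5)² = 242.65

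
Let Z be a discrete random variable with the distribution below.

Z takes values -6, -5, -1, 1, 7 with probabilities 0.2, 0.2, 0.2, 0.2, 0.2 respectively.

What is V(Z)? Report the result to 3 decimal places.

E[Z] = (-6)(0.2) + (-5)(0.2) + (-1)(0.2) + (1)(0.2) + (7)(0.2) = -0.8
E[Z²] = (-6)²(0.2) + (-5)²(0.2) + (-1)²(0.2) + (1)²(0.2) + (7)²(0.2) = 22.4
V(Z) = E[Z²] − (E[Z])² = 22.4 − (-0.8)² = 21.76

21.760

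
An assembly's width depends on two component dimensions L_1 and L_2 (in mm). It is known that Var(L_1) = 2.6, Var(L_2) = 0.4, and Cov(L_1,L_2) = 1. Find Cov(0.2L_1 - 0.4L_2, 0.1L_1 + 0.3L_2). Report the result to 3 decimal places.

0.024

Cov(0.2L_1 - 0.4L_2, 0.1L_1 + 0.3L_2) = (0.2)(0.1)Var(L_1) + (-0.4)(0.3)Var(L_2) + [(0.2)(0.3) + (-0.4)(0.1)]Cov(L_1,L_2)
= 0.02·2.6 + -0.12·0.4 + 0.02·1 = 0.024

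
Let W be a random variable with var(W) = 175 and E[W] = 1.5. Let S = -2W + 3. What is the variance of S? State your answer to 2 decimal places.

700.00

var(-2W + 3) = (-2)²·var(W) = 4·175 = 700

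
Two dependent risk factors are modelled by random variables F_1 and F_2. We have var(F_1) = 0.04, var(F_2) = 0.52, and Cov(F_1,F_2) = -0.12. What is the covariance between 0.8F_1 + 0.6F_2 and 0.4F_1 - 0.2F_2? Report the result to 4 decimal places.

-0.0592

Cov(0.8F_1 + 0.6F_2, 0.4F_1 - 0.2F_2) = (0.8)(0.4)var(F_1) + (0.6)(-0.2)var(F_2) + [(0.8)(-0.2) + (0.6)(0.4)]Cov(F_1,F_2)
= 0.32·0.04 + -0.12·0.52 + 0.08·-0.12 = -0.0592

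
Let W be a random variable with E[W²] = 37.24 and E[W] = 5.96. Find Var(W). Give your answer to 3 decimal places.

Var(W) = 37.24 − (5.96)² = 1.7184

1.718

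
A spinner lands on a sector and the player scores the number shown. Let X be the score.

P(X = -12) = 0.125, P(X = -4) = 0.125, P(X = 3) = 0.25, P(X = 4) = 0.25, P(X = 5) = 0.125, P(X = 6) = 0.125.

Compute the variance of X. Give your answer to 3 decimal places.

32.609

E[X] = (-12)(0.125) + (-4)(0.125) + (3)(0.25) + (4)(0.25) + (5)(0.125) + (6)(0.125) = 1.125
E[X²] = (-12)²(0.125) + (-4)²(0.125) + (3)²(0.25) + (4)²(0.25) + (5)²(0.125) + (6)²(0.125) = 33.875
Var(X) = E[X²] − (E[X])² = 33.875 − (1.125)² = 32.609375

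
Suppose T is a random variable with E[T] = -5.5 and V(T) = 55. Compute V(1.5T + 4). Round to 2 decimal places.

V(1.5T + 4) = (1.5)²·V(T) = 2.25·55 = 123.75

123.75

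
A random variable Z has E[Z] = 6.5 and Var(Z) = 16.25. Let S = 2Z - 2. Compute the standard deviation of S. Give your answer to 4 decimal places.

8.0623

Var(2Z - 2) = (2)²·16.25 = 65
SD(S) = √65 ≈ 8.0623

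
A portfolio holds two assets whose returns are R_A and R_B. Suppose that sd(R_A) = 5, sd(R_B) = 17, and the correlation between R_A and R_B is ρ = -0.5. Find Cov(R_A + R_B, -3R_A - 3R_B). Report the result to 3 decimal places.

Var(R_A) = (5)² = 25;  Var(R_B) = (17)² = 289
Cov(R_A,R_B) = ρ·sd(R_A)·sd(R_B) = -0.5·5·17 = -42.5
Cov(R_A + R_B, -3R_A - 3R_B) = (1)(-3)Var(R_A) + (1)(-3)Var(R_B) + [(1)(-3) + (1)(-3)]Cov(R_A,R_B)
= -3·25 + -3·289 + -6·-42.5 = -687

-687.000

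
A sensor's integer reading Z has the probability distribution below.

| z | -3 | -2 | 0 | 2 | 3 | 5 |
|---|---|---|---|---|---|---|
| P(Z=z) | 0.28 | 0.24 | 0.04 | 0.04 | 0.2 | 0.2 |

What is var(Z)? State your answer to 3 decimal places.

10.310

E[Z] = (-3)(0.28) + (-2)(0.24) + (0)(0.04) + (2)(0.04) + (3)(0.2) + (5)(0.2) = 0.36
E[Z²] = (-3)²(0.28) + (-2)²(0.24) + (0)²(0.04) + (2)²(0.04) + (3)²(0.2) + (5)²(0.2) = 10.44
var(Z) = E[Z²] − (E[Z])² = 10.44 − (0.36)² = 10.3104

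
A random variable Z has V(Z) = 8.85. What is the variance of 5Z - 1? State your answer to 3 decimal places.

221.250

V(5Z - 1) = (5)²·V(Z) = 25·8.85 = 221.25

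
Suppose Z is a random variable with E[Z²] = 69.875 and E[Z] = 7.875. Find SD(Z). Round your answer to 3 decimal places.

2.803

var(Z) = 69.875 − (7.875)² = 7.859375
SD(Z) = √7.859375 ≈ 2.803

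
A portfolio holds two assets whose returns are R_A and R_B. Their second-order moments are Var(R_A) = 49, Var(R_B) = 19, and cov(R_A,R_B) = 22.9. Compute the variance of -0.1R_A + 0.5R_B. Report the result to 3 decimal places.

Var(-0.1R_A + 0.5R_B) = (-0.1)²·Var(R_A) + (0.5)²·Var(R_B) + 2·(-0.1)·(0.5)·cov(R_A,R_B)
= 0.01·49 + 0.25·19 + -0.1·22.9 = 2.95

2.950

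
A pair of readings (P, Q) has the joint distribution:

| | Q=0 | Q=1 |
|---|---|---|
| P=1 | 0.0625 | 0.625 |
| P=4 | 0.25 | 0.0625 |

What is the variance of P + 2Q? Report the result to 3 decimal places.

E[P] = 1.9375,  E[Q] = 0.6875,  E[PQ] = 0.875
Var(P) = 5.6875 − (1.9375)² = 1.93359375;  Var(Q) = 0.6875 − (0.6875)² = 0.21484375
Cov(P,Q) = 0.875 − (1.9375)(0.6875) = -0.45703125
Var(P + 2Q) = (1)²·1.93359375 + (2)²·0.21484375 + 2·(1)·(2)·-0.45703125 = 0.96484375

0.965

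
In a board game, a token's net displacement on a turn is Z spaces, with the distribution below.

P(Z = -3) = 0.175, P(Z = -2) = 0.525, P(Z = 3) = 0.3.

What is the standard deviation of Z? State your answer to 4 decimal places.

2.4330

E[Z] = (-3)(0.175) + (-2)(0.525) + (3)(0.3) = -0.675
E[Z²] = (-3)²(0.175) + (-2)²(0.525) + (3)²(0.3) = 6.375
Var(Z) = E[Z²] − (E[Z])² = 6.375 − (-0.675)² = 5.919375
SD(Z) = √5.919375 ≈ 2.4330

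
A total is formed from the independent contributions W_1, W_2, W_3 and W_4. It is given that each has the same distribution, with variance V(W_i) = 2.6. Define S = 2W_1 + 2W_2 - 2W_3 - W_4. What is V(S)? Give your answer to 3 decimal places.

By independence, V(S) = (2)²V(W_1) + (2)²V(W_2) + (-2)²V(W_3) + (-1)²V(W_4)
= (2)²·2.6 + (2)²·2.6 + (-2)²·2.6 + (-1)²·2.6 = 33.8

33.800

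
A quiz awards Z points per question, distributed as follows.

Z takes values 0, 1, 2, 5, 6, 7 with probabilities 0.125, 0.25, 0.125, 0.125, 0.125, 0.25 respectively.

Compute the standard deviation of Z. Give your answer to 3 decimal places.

2.736

E[Z] = (0)(0.125) + (1)(0.25) + (2)(0.125) + (5)(0.125) + (6)(0.125) + (7)(0.25) = 3.625
E[Z²] = (0)²(0.125) + (1)²(0.25) + (2)²(0.125) + (5)²(0.125) + (6)²(0.125) + (7)²(0.25) = 20.625
Var(Z) = E[Z²] − (E[Z])² = 20.625 − (3.625)² = 7.484375
σ(Z) = √7.484375 ≈ 2.736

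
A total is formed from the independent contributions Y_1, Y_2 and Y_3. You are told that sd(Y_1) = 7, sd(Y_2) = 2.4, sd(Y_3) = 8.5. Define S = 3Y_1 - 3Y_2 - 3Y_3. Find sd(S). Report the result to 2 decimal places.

33.81

Var(Y_1) = 49, Var(Y_2) = 5.76, Var(Y_3) = 72.25
By independence, Var(S) = (3)²Var(Y_1) + (-3)²Var(Y_2) + (-3)²Var(Y_3)
= (3)²·49 + (-3)²·5.76 + (-3)²·72.25 = 1143.09
sd(S) = √1143.09 ≈ 33.81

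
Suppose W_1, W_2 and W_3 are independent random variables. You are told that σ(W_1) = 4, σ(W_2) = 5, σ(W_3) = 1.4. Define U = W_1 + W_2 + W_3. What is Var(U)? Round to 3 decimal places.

42.960

Var(W_1) = 16, Var(W_2) = 25, Var(W_3) = 1.96
By independence, Var(U) = (1)²Var(W_1) + (1)²Var(W_2) + (1)²Var(W_3)
= (1)²·16 + (1)²·25 + (1)²·1.96 = 42.96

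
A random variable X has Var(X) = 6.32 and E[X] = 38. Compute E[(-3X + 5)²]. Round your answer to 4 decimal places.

11937.8800

E[-3X + 5] = -3·38 + 5 = -109
Var(-3X + 5) = (-3)²·6.32 = 56.88
E[(-3X + 5)²] = Var((-3X + 5)) + (E[(-3X + 5)])² = 56.88 + (-109)² = 11937.88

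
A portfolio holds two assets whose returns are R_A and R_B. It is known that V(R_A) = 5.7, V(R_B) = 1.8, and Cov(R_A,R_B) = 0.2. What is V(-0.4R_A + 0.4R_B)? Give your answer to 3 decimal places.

V(-0.4R_A + 0.4R_B) = (-0.4)²·V(R_A) + (0.4)²·V(R_B) + 2·(-0.4)·(0.4)·Cov(R_A,R_B)
= 0.16·5.7 + 0.16·1.8 + -0.32·0.2 = 1.136

1.136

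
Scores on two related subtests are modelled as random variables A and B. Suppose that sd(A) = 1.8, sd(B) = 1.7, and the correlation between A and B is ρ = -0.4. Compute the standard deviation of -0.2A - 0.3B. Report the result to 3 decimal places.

var(A) = (1.8)² = 3.24;  var(B) = (1.7)² = 2.89
Cov(A,B) = ρ·sd(A)·sd(B) = -0.4·1.8·1.7 = -1.224
var(-0.2A - 0.3B) = (-0.2)²·var(A) + (-0.3)²·var(B) + 2·(-0.2)·(-0.3)·Cov(A,B)
= 0.04·3.24 + 0.09·2.89 + 0.12·-1.224 = 0.24282
sd(-0.2A - 0.3B) = √0.24282 ≈ 0.493

0.493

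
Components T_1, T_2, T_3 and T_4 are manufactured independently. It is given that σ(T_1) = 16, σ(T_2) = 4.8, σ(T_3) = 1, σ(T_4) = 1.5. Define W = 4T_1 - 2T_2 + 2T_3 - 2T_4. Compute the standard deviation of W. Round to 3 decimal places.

64.816

Var(T_1) = 256, Var(T_2) = 23.04, Var(T_3) = 1, Var(T_4) = 2.25
By independence, Var(W) = (4)²Var(T_1) + (-2)²Var(T_2) + (2)²Var(T_3) + (-2)²Var(T_4)
= (4)²·256 + (-2)²·23.04 + (2)²·1 + (-2)²·2.25 = 4201.16
σ(W) = √4201.16 ≈ 64.816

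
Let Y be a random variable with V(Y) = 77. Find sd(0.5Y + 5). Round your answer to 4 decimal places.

4.3875

V(0.5Y + 5) = (0.5)²·77 = 19.25
sd(0.5Y + 5) = √19.25 ≈ 4.3875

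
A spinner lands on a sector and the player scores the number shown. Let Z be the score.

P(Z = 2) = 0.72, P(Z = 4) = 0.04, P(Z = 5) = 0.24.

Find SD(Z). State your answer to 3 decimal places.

1.296

E[Z] = (2)(0.72) + (4)(0.04) + (5)(0.24) = 2.8
E[Z²] = (2)²(0.72) + (4)²(0.04) + (5)²(0.24) = 9.52
var(Z) = E[Z²] − (E[Z])² = 9.52 − (2.8)² = 1.68
SD(Z) = √1.68 ≈ 1.296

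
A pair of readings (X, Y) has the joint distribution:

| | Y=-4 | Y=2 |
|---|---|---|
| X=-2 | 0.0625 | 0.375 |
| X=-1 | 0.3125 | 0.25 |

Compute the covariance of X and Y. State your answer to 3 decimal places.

-0.609

E[X] = -1.4375,  E[Y] = -0.25
E[XY] = -0.25
cov(X,Y) = E[XY] − E[X]E[Y] = -0.25 − (-1.4375)(-0.25) = -0.609375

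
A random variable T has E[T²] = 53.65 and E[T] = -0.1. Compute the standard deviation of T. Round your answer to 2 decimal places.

Var(T) = 53.65 − (-0.1)² = 53.64
sd(T) = √53.64 ≈ 7.32

7.32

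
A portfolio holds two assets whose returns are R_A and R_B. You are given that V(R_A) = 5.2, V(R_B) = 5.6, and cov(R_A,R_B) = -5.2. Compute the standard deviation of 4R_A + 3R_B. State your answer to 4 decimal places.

V(4R_A + 3R_B) = (4)²·V(R_A) + (3)²·V(R_B) + 2·(4)·(3)·cov(R_A,R_B)
= 16·5.2 + 9·5.6 + 24·-5.2 = 8.8
SD(4R_A + 3R_B) = √8.8 ≈ 2.9665

2.9665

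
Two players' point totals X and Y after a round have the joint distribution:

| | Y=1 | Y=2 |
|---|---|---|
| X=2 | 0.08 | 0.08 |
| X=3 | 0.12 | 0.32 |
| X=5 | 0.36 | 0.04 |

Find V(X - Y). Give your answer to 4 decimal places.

E[X] = 3.64,  E[Y] = 1.44,  E[XY] = 4.96
V(X) = 14.6 − (3.64)² = 1.3504;  V(Y) = 2.32 − (1.44)² = 0.2464
cov(X,Y) = 4.96 − (3.64)(1.44) = -0.2816
V(X - Y) = (1)²·1.3504 + (-1)²·0.2464 + 2·(1)·(-1)·-0.2816 = 2.16

2.1600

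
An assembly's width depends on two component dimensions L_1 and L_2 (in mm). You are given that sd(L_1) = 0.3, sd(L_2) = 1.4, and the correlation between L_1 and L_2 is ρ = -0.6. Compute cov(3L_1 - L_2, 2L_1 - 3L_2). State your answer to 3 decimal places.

V(L_1) = (0.3)² = 0.09;  V(L_2) = (1.4)² = 1.96
cov(L_1,L_2) = ρ·sd(L_1)·sd(L_2) = -0.6·0.3·1.4 = -0.252
cov(3L_1 - L_2, 2L_1 - 3L_2) = (3)(2)V(L_1) + (-1)(-3)V(L_2) + [(3)(-3) + (-1)(2)]cov(L_1,L_2)
= 6·0.09 + 3·1.96 + -11·-0.252 = 9.192

9.192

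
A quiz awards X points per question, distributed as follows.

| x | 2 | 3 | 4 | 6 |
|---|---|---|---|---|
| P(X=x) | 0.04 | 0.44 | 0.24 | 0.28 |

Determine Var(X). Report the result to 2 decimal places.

E[X] = (2)(0.04) + (3)(0.44) + (4)(0.24) + (6)(0.28) = 4.04
E[X²] = (2)²(0.04) + (3)²(0.44) + (4)²(0.24) + (6)²(0.28) = 18.04
Var(X) = E[X²] − (E[X])² = 18.04 − (4.04)² = 1.7184

1.72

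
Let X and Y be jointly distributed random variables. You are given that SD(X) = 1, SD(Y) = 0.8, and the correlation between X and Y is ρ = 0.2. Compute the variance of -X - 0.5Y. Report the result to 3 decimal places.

1.320

Var(X) = (1)² = 1;  Var(Y) = (0.8)² = 0.64
Cov(X,Y) = ρ·SD(X)·SD(Y) = 0.2·1·0.8 = 0.16
Var(-X - 0.5Y) = (-1)²·Var(X) + (-0.5)²·Var(Y) + 2·(-1)·(-0.5)·Cov(X,Y)
= 1·1 + 0.25·0.64 + 1·0.16 = 1.32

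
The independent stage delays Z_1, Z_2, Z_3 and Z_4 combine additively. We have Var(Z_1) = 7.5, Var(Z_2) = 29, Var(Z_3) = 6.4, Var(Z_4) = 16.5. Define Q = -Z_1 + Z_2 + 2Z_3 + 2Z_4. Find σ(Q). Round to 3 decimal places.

By independence, Var(Q) = (-1)²Var(Z_1) + (1)²Var(Z_2) + (2)²Var(Z_3) + (2)²Var(Z_4)
= (-1)²·7.5 + (1)²·29 + (2)²·6.4 + (2)²·16.5 = 128.1
σ(Q) = √128.1 ≈ 11.318

11.318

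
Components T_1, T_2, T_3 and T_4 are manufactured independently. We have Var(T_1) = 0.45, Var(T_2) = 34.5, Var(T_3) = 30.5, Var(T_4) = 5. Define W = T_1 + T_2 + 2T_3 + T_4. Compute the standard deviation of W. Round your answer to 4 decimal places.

By independence, Var(W) = (1)²Var(T_1) + (1)²Var(T_2) + (2)²Var(T_3) + (1)²Var(T_4)
= (1)²·0.45 + (1)²·34.5 + (2)²·30.5 + (1)²·5 = 161.95
SD(W) = √161.95 ≈ 12.7260

12.7260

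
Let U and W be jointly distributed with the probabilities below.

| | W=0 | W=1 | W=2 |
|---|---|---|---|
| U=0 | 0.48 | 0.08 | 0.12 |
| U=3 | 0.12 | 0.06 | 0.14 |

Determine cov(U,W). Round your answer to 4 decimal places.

E[U] = 0.96,  E[W] = 0.66
E[UW] = 1.02
cov(U,W) = E[UW] − E[U]E[W] = 1.02 − (0.96)(0.66) = 0.3864

0.3864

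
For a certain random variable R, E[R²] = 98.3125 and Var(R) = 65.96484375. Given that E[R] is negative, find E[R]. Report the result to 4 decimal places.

(E[R])² = E[R²] − Var(R) = 98.3125 − 65.96484375 = 32.34765625
E[R] = −√32.34765625 = -5.6875

-5.6875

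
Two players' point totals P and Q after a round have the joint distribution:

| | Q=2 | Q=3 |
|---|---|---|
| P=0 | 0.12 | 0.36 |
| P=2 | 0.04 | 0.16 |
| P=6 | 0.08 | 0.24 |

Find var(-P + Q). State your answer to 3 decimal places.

E[P] = 2.32,  E[Q] = 2.76,  E[PQ] = 6.4
var(P) = 12.32 − (2.32)² = 6.9376;  var(Q) = 7.8 − (2.76)² = 0.1824
cov(P,Q) = 6.4 − (2.32)(2.76) = -0.0032
var(-P + Q) = (-1)²·6.9376 + (1)²·0.1824 + 2·(-1)·(1)·-0.0032 = 7.1264

7.126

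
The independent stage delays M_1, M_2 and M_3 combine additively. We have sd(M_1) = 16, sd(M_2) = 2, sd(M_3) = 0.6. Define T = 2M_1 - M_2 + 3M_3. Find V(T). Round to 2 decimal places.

V(M_1) = 256, V(M_2) = 4, V(M_3) = 0.36
By independence, V(T) = (2)²V(M_1) + (-1)²V(M_2) + (3)²V(M_3)
= (2)²·256 + (-1)²·4 + (3)²·0.36 = 1031.24

1031.24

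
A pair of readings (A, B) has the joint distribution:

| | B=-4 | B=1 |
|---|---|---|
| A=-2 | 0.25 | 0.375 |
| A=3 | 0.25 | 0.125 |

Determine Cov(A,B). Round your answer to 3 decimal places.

E[A] = -0.125,  E[B] = -1.5
E[AB] = -1.375
Cov(A,B) = E[AB] − E[A]E[B] = -1.375 − (-0.125)(-1.5) = -1.5625

-1.563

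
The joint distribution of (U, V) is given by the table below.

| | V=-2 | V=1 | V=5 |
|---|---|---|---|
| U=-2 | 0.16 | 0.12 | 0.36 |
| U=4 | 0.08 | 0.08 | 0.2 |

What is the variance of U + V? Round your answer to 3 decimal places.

E[U] = 0.16,  E[V] = 2.52,  E[UV] = 0.48
Var(U) = 8.32 − (0.16)² = 8.2944;  Var(V) = 15.16 − (2.52)² = 8.8096
cov(U,V) = 0.48 − (0.16)(2.52) = 0.0768
Var(U + V) = (1)²·8.2944 + (1)²·8.8096 + 2·(1)·(1)·0.0768 = 17.2576

17.258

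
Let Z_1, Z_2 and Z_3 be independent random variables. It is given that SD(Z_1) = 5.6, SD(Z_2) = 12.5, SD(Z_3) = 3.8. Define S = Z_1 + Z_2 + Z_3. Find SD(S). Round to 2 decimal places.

14.21

Var(Z_1) = 31.36, Var(Z_2) = 156.25, Var(Z_3) = 14.44
By independence, Var(S) = (1)²Var(Z_1) + (1)²Var(Z_2) + (1)²Var(Z_3)
= (1)²·31.36 + (1)²·156.25 + (1)²·14.44 = 202.05
SD(S) = √202.05 ≈ 14.21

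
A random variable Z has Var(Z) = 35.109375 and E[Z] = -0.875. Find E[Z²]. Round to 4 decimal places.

E[Z²] = Var(Z) + (E[Z])² = 35.109375 + (-0.875)² = 35.875

35.8750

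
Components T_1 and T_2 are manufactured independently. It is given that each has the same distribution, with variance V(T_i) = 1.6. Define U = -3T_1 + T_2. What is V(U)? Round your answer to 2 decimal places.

16.00

By independence, V(U) = (-3)²V(T_1) + (1)²V(T_2)
= (-3)²·1.6 + (1)²·1.6 = 16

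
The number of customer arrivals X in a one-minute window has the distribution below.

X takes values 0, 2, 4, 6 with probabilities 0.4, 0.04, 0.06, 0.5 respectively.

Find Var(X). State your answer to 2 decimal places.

E[X] = (0)(0.4) + (2)(0.04) + (4)(0.06) + (6)(0.5) = 3.32
E[X²] = (0)²(0.4) + (2)²(0.04) + (4)²(0.06) + (6)²(0.5) = 19.12
Var(X) = E[X²] − (E[X])² = 19.12 − (3.32)² = 8.0976

8.10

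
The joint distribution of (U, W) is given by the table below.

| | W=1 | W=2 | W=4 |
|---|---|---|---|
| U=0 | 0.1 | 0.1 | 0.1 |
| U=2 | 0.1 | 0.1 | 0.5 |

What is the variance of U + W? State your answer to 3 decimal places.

3.240

E[U] = 1.4,  E[W] = 3,  E[UW] = 4.6
V(U) = 2.8 − (1.4)² = 0.84;  V(W) = 10.6 − (3)² = 1.6
Cov(U,W) = 4.6 − (1.4)(3) = 0.4
V(U + W) = (1)²·0.84 + (1)²·1.6 + 2·(1)·(1)·0.4 = 3.24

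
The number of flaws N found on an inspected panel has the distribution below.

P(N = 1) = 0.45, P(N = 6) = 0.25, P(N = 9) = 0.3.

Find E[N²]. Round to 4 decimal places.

E[N²] = (1)²(0.45) + (6)²(0.25) + (9)²(0.3) = 33.75

33.7500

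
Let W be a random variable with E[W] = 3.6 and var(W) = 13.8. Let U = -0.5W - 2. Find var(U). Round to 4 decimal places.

var(-0.5W - 2) = (-0.5)²·var(W) = 0.25·13.8 = 3.45

3.4500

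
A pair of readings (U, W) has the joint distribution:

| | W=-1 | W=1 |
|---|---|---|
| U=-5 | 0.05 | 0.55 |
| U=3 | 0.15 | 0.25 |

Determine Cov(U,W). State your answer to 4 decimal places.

E[U] = -1.8,  E[W] = 0.6
E[UW] = -2.2
Cov(U,W) = E[UW] − E[U]E[W] = -2.2 − (-1.8)(0.6) = -1.12

-1.1200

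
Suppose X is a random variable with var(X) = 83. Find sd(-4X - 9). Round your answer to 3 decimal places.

36.442

var(-4X - 9) = (-4)²·83 = 1328
sd(-4X - 9) = √1328 ≈ 36.442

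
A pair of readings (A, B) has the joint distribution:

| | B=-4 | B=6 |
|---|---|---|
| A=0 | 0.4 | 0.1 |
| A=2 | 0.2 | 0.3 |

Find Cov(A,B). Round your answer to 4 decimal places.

2.0000

E[A] = 1,  E[B] = 0
E[AB] = 2
Cov(A,B) = E[AB] − E[A]E[B] = 2 − (1)(0) = 2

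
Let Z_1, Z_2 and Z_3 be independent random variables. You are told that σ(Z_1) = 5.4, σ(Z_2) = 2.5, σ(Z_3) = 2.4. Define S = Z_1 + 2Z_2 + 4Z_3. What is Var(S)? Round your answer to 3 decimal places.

146.320

Var(Z_1) = 29.16, Var(Z_2) = 6.25, Var(Z_3) = 5.76
By independence, Var(S) = (1)²Var(Z_1) + (2)²Var(Z_2) + (4)²Var(Z_3)
= (1)²·29.16 + (2)²·6.25 + (4)²·5.76 = 146.32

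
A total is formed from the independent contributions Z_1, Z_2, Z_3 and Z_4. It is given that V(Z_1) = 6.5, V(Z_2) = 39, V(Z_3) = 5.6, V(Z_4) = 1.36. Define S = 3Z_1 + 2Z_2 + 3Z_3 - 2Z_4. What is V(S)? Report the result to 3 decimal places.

By independence, V(S) = (3)²V(Z_1) + (2)²V(Z_2) + (3)²V(Z_3) + (-2)²V(Z_4)
= (3)²·6.5 + (2)²·39 + (3)²·5.6 + (-2)²·1.36 = 270.34

270.340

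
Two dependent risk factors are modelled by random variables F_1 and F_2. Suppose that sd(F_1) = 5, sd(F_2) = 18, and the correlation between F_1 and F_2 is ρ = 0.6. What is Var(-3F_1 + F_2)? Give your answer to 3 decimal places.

Var(F_1) = (5)² = 25;  Var(F_2) = (18)² = 324
Cov(F_1,F_2) = ρ·sd(F_1)·sd(F_2) = 0.6·5·18 = 54
Var(-3F_1 + F_2) = (-3)²·Var(F_1) + (1)²·Var(F_2) + 2·(-3)·(1)·Cov(F_1,F_2)
= 9·25 + 1·324 + -6·54 = 225

225.000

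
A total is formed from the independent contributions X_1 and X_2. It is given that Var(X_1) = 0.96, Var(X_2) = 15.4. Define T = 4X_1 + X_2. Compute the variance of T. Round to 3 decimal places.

30.760

By independence, Var(T) = (4)²Var(X_1) + (1)²Var(X_2)
= (4)²·0.96 + (1)²·15.4 = 30.76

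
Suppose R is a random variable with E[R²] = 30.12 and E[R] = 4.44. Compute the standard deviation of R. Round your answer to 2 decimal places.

Var(R) = 30.12 − (4.44)² = 10.4064
SD(R) = √10.4064 ≈ 3.23

3.23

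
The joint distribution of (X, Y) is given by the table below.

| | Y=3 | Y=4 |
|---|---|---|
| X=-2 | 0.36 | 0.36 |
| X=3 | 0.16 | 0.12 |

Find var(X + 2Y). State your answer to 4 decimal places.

5.7504

E[X] = -0.6,  E[Y] = 3.48,  E[XY] = -2.16
var(X) = 5.4 − (-0.6)² = 5.04;  var(Y) = 12.36 − (3.48)² = 0.2496
Cov(X,Y) = -2.16 − (-0.6)(3.48) = -0.072
var(X + 2Y) = (1)²·5.04 + (2)²·0.2496 + 2·(1)·(2)·-0.072 = 5.7504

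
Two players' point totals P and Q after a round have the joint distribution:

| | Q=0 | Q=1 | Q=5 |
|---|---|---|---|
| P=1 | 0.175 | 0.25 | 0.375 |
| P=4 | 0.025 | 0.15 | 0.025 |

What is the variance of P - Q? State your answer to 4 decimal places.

7.3100

E[P] = 1.6,  E[Q] = 2.4,  E[PQ] = 3.225
Var(P) = 4 − (1.6)² = 1.44;  Var(Q) = 10.4 − (2.4)² = 4.64
Cov(P,Q) = 3.225 − (1.6)(2.4) = -0.615
Var(P - Q) = (1)²·1.44 + (-1)²·4.64 + 2·(1)·(-1)·-0.615 = 7.31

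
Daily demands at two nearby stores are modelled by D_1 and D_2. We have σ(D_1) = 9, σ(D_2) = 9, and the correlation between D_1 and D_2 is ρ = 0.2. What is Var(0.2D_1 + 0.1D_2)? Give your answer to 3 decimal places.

4.698

Var(D_1) = (9)² = 81;  Var(D_2) = (9)² = 81
Cov(D_1,D_2) = ρ·σ(D_1)·σ(D_2) = 0.2·9·9 = 16.2
Var(0.2D_1 + 0.1D_2) = (0.2)²·Var(D_1) + (0.1)²·Var(D_2) + 2·(0.2)·(0.1)·Cov(D_1,D_2)
= 0.04·81 + 0.01·81 + 0.04·16.2 = 4.698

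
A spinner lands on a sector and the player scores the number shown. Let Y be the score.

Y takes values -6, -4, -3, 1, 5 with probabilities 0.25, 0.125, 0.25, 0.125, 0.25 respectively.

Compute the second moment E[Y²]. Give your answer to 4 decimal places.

E[Y²] = (-6)²(0.25) + (-4)²(0.125) + (-3)²(0.25) + (1)²(0.125) + (5)²(0.25) = 19.625

19.6250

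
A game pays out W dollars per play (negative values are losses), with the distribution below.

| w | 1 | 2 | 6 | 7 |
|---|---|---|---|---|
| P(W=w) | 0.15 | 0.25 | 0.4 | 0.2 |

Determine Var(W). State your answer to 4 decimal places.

5.5475

E[W] = (1)(0.15) + (2)(0.25) + (6)(0.4) + (7)(0.2) = 4.45
E[W²] = (1)²(0.15) + (2)²(0.25) + (6)²(0.4) + (7)²(0.2) = 25.35
Var(W) = E[W²] − (E[W])² = 25.35 − (4.45)² = 5.5475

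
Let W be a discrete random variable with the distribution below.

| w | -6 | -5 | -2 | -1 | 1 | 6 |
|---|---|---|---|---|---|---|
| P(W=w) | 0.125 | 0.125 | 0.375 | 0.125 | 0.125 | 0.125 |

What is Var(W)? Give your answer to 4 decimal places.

E[W] = (-6)(0.125) + (-5)(0.125) + (-2)(0.375) + (-1)(0.125) + (1)(0.125) + (6)(0.125) = -1.375
E[W²] = (-6)²(0.125) + (-5)²(0.125) + (-2)²(0.375) + (-1)²(0.125) + (1)²(0.125) + (6)²(0.125) = 13.875
Var(W) = E[W²] − (E[W])² = 13.875 − (-1.375)² = 11.984375

11.9844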